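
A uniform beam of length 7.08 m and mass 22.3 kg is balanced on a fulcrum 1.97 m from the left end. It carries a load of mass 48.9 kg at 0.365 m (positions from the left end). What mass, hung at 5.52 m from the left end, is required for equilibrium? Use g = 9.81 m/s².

m ≈ 12.2 kg

Taking torques about the fulcrum (at 1.97 m from the left end):
Beam weight: 22.3 × 9.81 = 218.8 N down at 3.54 m → arm 1.57 m, τ = 218.8 × 1.57 = 343.5 N·m clockwise.
Load: 48.9 × 9.81 = 479.7 N down at 0.365 m → arm 1.605 m, τ = 479.7 × 1.605 = 769.9 N·m counterclockwise.
Net moment of known loads = 426.4 N·m counterclockwise.
An unknown mass m at 5.52 m has arm 3.55 m; its moment is m·g·3.55 clockwise.
Στ = 0 ⇒ m × 9.81 × 3.55 = 426.4 ⇒ m = 426.4 / (9.81 × 3.55) = 12.2 kg.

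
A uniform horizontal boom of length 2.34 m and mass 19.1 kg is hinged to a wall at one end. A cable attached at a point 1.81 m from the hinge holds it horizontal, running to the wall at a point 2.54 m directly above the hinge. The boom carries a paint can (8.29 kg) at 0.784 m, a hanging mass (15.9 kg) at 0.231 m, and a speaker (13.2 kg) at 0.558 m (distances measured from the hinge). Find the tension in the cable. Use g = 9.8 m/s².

Sum moments about the hinge (the unknown hinge reaction has zero arm there).
Beam weight: 19.1 × 9.8 = 187.2 N down at 1.17 m → arm 1.17 m, τ = 187.2 × 1.17 = 219 N·m clockwise.
Paint can: 8.29 × 9.8 = 81.24 N down at 0.784 m → arm 0.784 m, τ = 81.24 × 0.784 = 63.69 N·m clockwise.
Hanging mass: 15.9 × 9.8 = 155.8 N down at 0.231 m → arm 0.231 m, τ = 155.8 × 0.231 = 35.99 N·m clockwise.
Speaker: 13.2 × 9.8 = 129.4 N down at 0.558 m → arm 0.558 m, τ = 129.4 × 0.558 = 72.21 N·m clockwise.
Total clockwise load moment = 390.9 N·m.
The cable tension T acts at 1.81 m; only its component perpendicular to the boom, T sinθ, produces torque. sinθ = h/√(h²+d²) = 2.54/√(2.54²+1.81²) = 0.8144.
Στ = 0 ⇒ T × 1.81 × 0.8144 = 390.9 ⇒ T = 390.9 / 1.474 = 265 N.

T ≈ 265 N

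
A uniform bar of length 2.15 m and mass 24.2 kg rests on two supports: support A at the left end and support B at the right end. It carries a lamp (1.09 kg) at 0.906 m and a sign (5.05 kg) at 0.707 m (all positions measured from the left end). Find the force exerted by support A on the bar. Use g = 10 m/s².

R_A ≈ 161 N

Choose support B as the axis so its reaction then has zero moment arm.
Beam weight: 24.2 × 10 = 242 N down at 1.075 m → arm 1.075 m, τ = 242 × 1.075 = 260.1 N·m counterclockwise.
Lamp: 1.09 × 10 = 10.9 N down at 0.906 m → arm 1.244 m, τ = 10.9 × 1.244 = 13.56 N·m counterclockwise.
Sign: 5.05 × 10 = 50.5 N down at 0.707 m → arm 1.443 m, τ = 50.5 × 1.443 = 72.87 N·m counterclockwise.
Net load moment about support B = 346.5 N·m counterclockwise.
Reaction R at support A is upward at 0 m, arm 2.15 m → moment R × 2.15 clockwise.
Στ = 0 ⇒ R × 2.15 = 346.5 ⇒ R = 161 N.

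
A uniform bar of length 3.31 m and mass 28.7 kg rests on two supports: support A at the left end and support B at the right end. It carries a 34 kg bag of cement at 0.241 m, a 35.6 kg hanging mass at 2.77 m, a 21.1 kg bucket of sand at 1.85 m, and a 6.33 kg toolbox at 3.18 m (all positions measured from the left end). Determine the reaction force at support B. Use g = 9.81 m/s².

R_B ≈ 633 N

Taking torques about support A:
Beam weight: 28.7 × 9.81 = 281.5 N down at 1.655 m → arm 1.655 m, τ = 281.5 × 1.655 = 465.9 N·m clockwise.
Bag of cement: 34 × 9.81 = 333.5 N down at 0.241 m → arm 0.241 m, τ = 333.5 × 0.241 = 80.37 N·m clockwise.
Hanging mass: 35.6 × 9.81 = 349.2 N down at 2.77 m → arm 2.77 m, τ = 349.2 × 2.77 = 967.3 N·m clockwise.
Bucket of sand: 21.1 × 9.81 = 207 N down at 1.85 m → arm 1.85 m, τ = 207 × 1.85 = 383 N·m clockwise.
Toolbox: 6.33 × 9.81 = 62.1 N down at 3.18 m → arm 3.18 m, τ = 62.1 × 3.18 = 197.5 N·m clockwise.
Net load moment about support A = 2094 N·m clockwise.
Reaction R at support B is upward at 3.31 m, arm 3.31 m → moment R × 3.31 counterclockwise.
Στ = 0 ⇒ R × 3.31 = 2094 ⇒ R = 633 N.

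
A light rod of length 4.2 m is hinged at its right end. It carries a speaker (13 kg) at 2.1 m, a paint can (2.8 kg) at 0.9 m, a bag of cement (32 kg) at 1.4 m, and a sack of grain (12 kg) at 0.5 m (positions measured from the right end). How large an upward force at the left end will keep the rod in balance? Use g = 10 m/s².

F ≈ 192 N

Taking torques about the right end:
Speaker: 13 × 10 = 130 N down at 2.1 m → arm 2.1 m, τ = 130 × 2.1 = 273 N·m counterclockwise.
Paint can: 2.8 × 10 = 28 N down at 0.9 m → arm 0.9 m, τ = 28 × 0.9 = 25.2 N·m counterclockwise.
Bag of cement: 32 × 10 = 320 N down at 1.4 m → arm 1.4 m, τ = 320 × 1.4 = 448 N·m counterclockwise.
Sack of grain: 12 × 10 = 120 N down at 0.5 m → arm 0.5 m, τ = 120 × 0.5 = 60 N·m counterclockwise.
Net moment of the loads = 806.2 N·m counterclockwise.
The upward force F acts at the left end, arm 4.2 m, giving F × 4.2 clockwise.
Setting net torque to zero: F × 4.2 = 806.2 → F = 806.2 / 4.2 = 192 N.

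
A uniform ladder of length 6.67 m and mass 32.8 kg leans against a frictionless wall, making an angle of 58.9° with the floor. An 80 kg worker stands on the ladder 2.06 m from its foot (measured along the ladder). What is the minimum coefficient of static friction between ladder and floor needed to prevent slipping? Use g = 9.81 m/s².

μ_min ≈ 0.22

Take moments about the foot of the ladder.
Ladder weight 32.8×9.81 = 321.8 N acts at 3.335 m along the ladder; its horizontal arm is 3.335·cos58.9° = 1.723 m → τ = 554.5 N·m clockwise.
Worker: 80×9.81 = 784.8 N at 2.06 m → arm 1.064 m → τ = 835 N·m clockwise.
Wall normal N acts horizontally at the top; its moment arm is the height L sinθ = 6.67·sin58.9° = 5.711 m, counterclockwise.
Balancing moments: N × 5.711 = 1390, giving N = 243.4 N.
ΣFx = 0 ⇒ f = N_wall = 243.4 N. ΣFy = 0 ⇒ N_floor = 1107 N.
μ_min = f / N_floor = 243.4 / 1107 = 0.22.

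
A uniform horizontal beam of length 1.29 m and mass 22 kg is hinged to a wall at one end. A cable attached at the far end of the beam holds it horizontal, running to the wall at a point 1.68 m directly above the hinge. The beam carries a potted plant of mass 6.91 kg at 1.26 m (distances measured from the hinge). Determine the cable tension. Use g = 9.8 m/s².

T ≈ 219 N

Choose the hinge as the axis so the unknown hinge reaction has zero arm there.
Beam weight: 22 × 9.8 = 215.6 N down at 0.645 m → arm 0.645 m, τ = 215.6 × 0.645 = 139.1 N·m clockwise.
Potted plant: 6.91 × 9.8 = 67.72 N down at 1.26 m → arm 1.26 m, τ = 67.72 × 1.26 = 85.33 N·m clockwise.
Total clockwise load moment = 224.4 N·m.
The cable tension T acts at 1.29 m; only its component perpendicular to the beam, T sinθ, produces torque. sinθ = h/√(h²+d²) = 1.68/√(1.68²+1.29²) = 0.7932.
Setting net torque to zero: T × 1.29 × 0.7932 = 224.4 → T = 224.4 / 1.023 = 219 N.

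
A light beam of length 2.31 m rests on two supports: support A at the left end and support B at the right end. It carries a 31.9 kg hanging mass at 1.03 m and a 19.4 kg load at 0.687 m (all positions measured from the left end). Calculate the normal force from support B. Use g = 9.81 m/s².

R_B ≈ 196 N

Sum moments about support A (its reaction then has zero moment arm).
Hanging mass: 31.9 × 9.81 = 312.9 N down at 1.03 m → arm 1.03 m, τ = 312.9 × 1.03 = 322.3 N·m clockwise.
Load: 19.4 × 9.81 = 190.3 N down at 0.687 m → arm 0.687 m, τ = 190.3 × 0.687 = 130.7 N·m clockwise.
Net load moment about support A = 453 N·m clockwise.
Reaction R at support B is upward at 2.31 m, arm 2.31 m → moment R × 2.31 counterclockwise.
Στ = 0 ⇒ R × 2.31 = 453 ⇒ R = 196 N.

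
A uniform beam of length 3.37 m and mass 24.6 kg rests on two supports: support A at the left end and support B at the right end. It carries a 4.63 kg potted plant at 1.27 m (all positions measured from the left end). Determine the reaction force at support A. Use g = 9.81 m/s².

Sum moments about support B (its reaction then has zero moment arm).
Beam weight: 24.6 × 9.81 = 241.3 N down at 1.685 m → arm 1.685 m, τ = 241.3 × 1.685 = 406.6 N·m counterclockwise.
Potted plant: 4.63 × 9.81 = 45.42 N down at 1.27 m → arm 2.1 m, τ = 45.42 × 2.1 = 95.38 N·m counterclockwise.
Net load moment about support B = 502 N·m counterclockwise.
Reaction R at support A is upward at 0 m, arm 3.37 m → moment R × 3.37 clockwise.
Setting net torque to zero: R × 3.37 = 502 → R = 149 N.

R_A ≈ 149 N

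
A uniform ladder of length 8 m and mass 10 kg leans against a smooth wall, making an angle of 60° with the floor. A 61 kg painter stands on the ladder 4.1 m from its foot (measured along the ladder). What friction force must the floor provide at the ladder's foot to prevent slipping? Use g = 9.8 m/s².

f ≈ 205 N

Sum moments about the foot of the ladder (the floor normal and friction both act there and drop out).
Ladder weight 10×9.8 = 98 N acts at 4 m along the ladder; its horizontal arm is 4·cos60° = 2 m → τ = 196 N·m clockwise.
Painter: 61×9.8 = 597.8 N at 4.1 m → arm 2.05 m → τ = 1225 N·m clockwise.
Wall normal N acts horizontally at the top; its moment arm is the height L sinθ = 8·sin60° = 6.928 m, counterclockwise.
Balancing moments: N × 6.928 = 1421, giving N = 205 N.
ΣFx = 0: friction at the foot balances the wall's push, so f = N_wall = 205 N.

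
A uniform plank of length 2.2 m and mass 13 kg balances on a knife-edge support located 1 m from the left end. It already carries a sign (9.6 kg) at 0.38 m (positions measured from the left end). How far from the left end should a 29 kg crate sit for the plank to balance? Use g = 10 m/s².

Take moments about the knife-edge support (at 1 m from the left end).
Beam weight: 13 × 10 = 130 N down at 1.1 m → arm 0.1 m, τ = 130 × 0.1 = 13 N·m clockwise.
Sign: 9.6 × 10 = 96 N down at 0.38 m → arm 0.62 m, τ = 96 × 0.62 = 59.52 N·m counterclockwise.
Net moment of existing loads = 46.52 N·m counterclockwise.
The crate weighs 29 × 10 = 290 N and must supply an equal clockwise moment, so its lever arm about the knife-edge support is 46.52 / 290 = 0.16 m.
That puts it at 1 + 0.16 = 1.16 m from the left end.

x ≈ 1.16 m from the left end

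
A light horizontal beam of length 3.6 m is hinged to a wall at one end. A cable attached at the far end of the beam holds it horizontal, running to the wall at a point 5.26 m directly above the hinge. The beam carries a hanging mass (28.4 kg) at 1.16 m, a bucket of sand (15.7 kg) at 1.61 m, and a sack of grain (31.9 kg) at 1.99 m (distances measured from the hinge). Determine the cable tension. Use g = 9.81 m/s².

T ≈ 402 N

Take moments about the hinge.
Hanging mass: 28.4 × 9.81 = 278.6 N down at 1.16 m → arm 1.16 m, τ = 278.6 × 1.16 = 323.2 N·m clockwise.
Bucket of sand: 15.7 × 9.81 = 154 N down at 1.61 m → arm 1.61 m, τ = 154 × 1.61 = 247.9 N·m clockwise.
Sack of grain: 31.9 × 9.81 = 312.9 N down at 1.99 m → arm 1.99 m, τ = 312.9 × 1.99 = 622.7 N·m clockwise.
Total clockwise load moment = 1194 N·m.
The cable tension T acts at 3.6 m; only its component perpendicular to the beam, T sinθ, produces torque. sinθ = h/√(h²+d²) = 5.26/√(5.26²+3.6²) = 0.8252.
Setting net torque to zero: T × 3.6 × 0.8252 = 1194 → T = 1194 / 2.971 = 402 N.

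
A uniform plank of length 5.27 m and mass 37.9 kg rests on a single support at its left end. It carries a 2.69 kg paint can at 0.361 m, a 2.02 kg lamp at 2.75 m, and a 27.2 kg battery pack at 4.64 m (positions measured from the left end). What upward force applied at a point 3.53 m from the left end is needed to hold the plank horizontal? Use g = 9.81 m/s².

F ≈ 646 N

Choose the left end as the axis so the unknown pivot reaction has zero arm there.
Beam weight: 37.9 × 9.81 = 371.8 N down at 2.635 m → arm 2.635 m, τ = 371.8 × 2.635 = 979.7 N·m clockwise.
Paint can: 2.69 × 9.81 = 26.39 N down at 0.361 m → arm 0.361 m, τ = 26.39 × 0.361 = 9.527 N·m clockwise.
Lamp: 2.02 × 9.81 = 19.82 N down at 2.75 m → arm 2.75 m, τ = 19.82 × 2.75 = 54.51 N·m clockwise.
Battery pack: 27.2 × 9.81 = 266.8 N down at 4.64 m → arm 4.64 m, τ = 266.8 × 4.64 = 1238 N·m clockwise.
Net moment of the loads = 2282 N·m clockwise.
The upward force F acts at a point 3.53 m from the left end, arm 3.53 m, giving F × 3.53 counterclockwise.
Setting net torque to zero: F × 3.53 = 2282 → F = 2282 / 3.53 = 646 N.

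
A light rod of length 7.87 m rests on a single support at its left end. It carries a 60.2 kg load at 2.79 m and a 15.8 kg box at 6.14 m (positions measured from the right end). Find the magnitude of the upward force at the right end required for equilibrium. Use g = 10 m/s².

F ≈ 423 N

Choose the left end as the axis so the unknown pivot reaction has zero arm there.
Load: 60.2 × 10 = 602 N down at 2.79 m → arm 5.08 m, τ = 602 × 5.08 = 3058 N·m clockwise.
Box: 15.8 × 10 = 158 N down at 6.14 m → arm 1.73 m, τ = 158 × 1.73 = 273.3 N·m clockwise.
Net moment of the loads = 3331 N·m clockwise.
The upward force F acts at the right end, arm 7.87 m, giving F × 7.87 counterclockwise.
For rotational equilibrium, F × 7.87 = 3331, so F = 3331 / 7.87 = 423 N.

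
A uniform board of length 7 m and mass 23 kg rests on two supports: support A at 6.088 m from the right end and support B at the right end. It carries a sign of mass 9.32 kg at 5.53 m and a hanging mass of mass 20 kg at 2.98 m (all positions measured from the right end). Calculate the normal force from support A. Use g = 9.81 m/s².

R_A ≈ 309 N

Sum moments about support B (its reaction then has zero moment arm).
Beam weight: 23 × 9.81 = 225.6 N down at 3.5 m → arm 3.5 m, τ = 225.6 × 3.5 = 789.6 N·m counterclockwise.
Sign: 9.32 × 9.81 = 91.43 N down at 5.53 m → arm 5.53 m, τ = 91.43 × 5.53 = 505.6 N·m counterclockwise.
Hanging mass: 20 × 9.81 = 196.2 N down at 2.98 m → arm 2.98 m, τ = 196.2 × 2.98 = 584.7 N·m counterclockwise.
Net load moment about support B = 1880 N·m counterclockwise.
Reaction R at support A is upward at 6.088 m, arm 6.088 m → moment R × 6.088 clockwise.
Balancing moments: R × 6.088 = 1880, giving R = 309 N.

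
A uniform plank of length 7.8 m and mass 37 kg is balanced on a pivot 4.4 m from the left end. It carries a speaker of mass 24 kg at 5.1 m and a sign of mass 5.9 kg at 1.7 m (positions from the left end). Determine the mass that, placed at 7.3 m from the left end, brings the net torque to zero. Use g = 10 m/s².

m ≈ 6.08 kg

Taking torques about the pivot (at 4.4 m from the left end):
Beam weight: 37 × 10 = 370 N down at 3.9 m → arm 0.5 m, τ = 370 × 0.5 = 185 N·m counterclockwise.
Speaker: 24 × 10 = 240 N down at 5.1 m → arm 0.7 m, τ = 240 × 0.7 = 168 N·m clockwise.
Sign: 5.9 × 10 = 59 N down at 1.7 m → arm 2.7 m, τ = 59 × 2.7 = 159.3 N·m counterclockwise.
Net moment of known loads = 176.3 N·m counterclockwise.
An unknown mass m at 7.3 m has arm 2.9 m; its moment is m·g·2.9 clockwise.
Στ = 0 ⇒ m × 10 × 2.9 = 176.3 ⇒ m = 176.3 / (10 × 2.9) = 6.08 kg.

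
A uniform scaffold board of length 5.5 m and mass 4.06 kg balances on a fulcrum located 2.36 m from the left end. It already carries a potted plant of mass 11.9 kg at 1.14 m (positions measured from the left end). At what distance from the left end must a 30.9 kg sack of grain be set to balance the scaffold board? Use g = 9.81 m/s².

About the fulcrum (at 2.36 m from the left end):
Beam weight: 4.06 × 9.81 = 39.83 N down at 2.75 m → arm 0.39 m, τ = 39.83 × 0.39 = 15.53 N·m clockwise.
Potted plant: 11.9 × 9.81 = 116.7 N down at 1.14 m → arm 1.22 m, τ = 116.7 × 1.22 = 142.4 N·m counterclockwise.
Net moment of existing loads = 126.9 N·m counterclockwise.
The sack of grain weighs 30.9 × 9.81 = 303.1 N and must supply an equal clockwise moment, so its lever arm about the fulcrum is 126.9 / 303.1 = 0.419 m.
That puts it at 2.36 + 0.419 = 2.78 m from the left end.

x ≈ 2.78 m from the left end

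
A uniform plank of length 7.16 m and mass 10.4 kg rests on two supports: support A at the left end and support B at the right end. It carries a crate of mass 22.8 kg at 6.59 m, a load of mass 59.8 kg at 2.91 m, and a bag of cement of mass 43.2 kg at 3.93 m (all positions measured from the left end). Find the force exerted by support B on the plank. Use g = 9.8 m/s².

About support A:
Beam weight: 10.4 × 9.8 = 101.9 N down at 3.58 m → arm 3.58 m, τ = 101.9 × 3.58 = 364.8 N·m clockwise.
Crate: 22.8 × 9.8 = 223.4 N down at 6.59 m → arm 6.59 m, τ = 223.4 × 6.59 = 1472 N·m clockwise.
Load: 59.8 × 9.8 = 586 N down at 2.91 m → arm 2.91 m, τ = 586 × 2.91 = 1705 N·m clockwise.
Bag of cement: 43.2 × 9.8 = 423.4 N down at 3.93 m → arm 3.93 m, τ = 423.4 × 3.93 = 1664 N·m clockwise.
Net load moment about support A = 5206 N·m clockwise.
Reaction R at support B is upward at 7.16 m, arm 7.16 m → moment R × 7.16 counterclockwise.
For rotational equilibrium, R × 7.16 = 5206, so R = 727 N.

R_B ≈ 727 N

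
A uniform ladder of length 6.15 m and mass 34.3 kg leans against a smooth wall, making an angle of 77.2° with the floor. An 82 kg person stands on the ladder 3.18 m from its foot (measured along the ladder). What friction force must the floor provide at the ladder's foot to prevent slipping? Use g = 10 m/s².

f ≈ 135 N

About the foot of the ladder:
Ladder weight 34.3×10 = 343 N acts at 3.075 m along the ladder; its horizontal arm is 3.075·cos77.2° = 0.6813 m → τ = 233.7 N·m clockwise.
Person: 82×10 = 820 N at 3.18 m → arm 0.7045 m → τ = 577.7 N·m clockwise.
Wall normal N acts horizontally at the top; its moment arm is the height L sinθ = 6.15·sin77.2° = 5.997 m, counterclockwise.
For rotational equilibrium, N × 5.997 = 811.4, so N = 135 N.
ΣFx = 0: friction at the foot balances the wall's push, so f = N_wall = 135 N.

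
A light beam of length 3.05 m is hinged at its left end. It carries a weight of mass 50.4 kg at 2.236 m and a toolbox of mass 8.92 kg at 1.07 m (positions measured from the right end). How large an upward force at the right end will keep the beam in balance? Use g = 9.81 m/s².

F ≈ 189 N

Take moments about the left end.
Weight: 50.4 × 9.81 = 494.4 N down at 2.236 m → arm 0.814 m, τ = 494.4 × 0.814 = 402.4 N·m clockwise.
Toolbox: 8.92 × 9.81 = 87.51 N down at 1.07 m → arm 1.98 m, τ = 87.51 × 1.98 = 173.3 N·m clockwise.
Net moment of the loads = 575.7 N·m clockwise.
The upward force F acts at the right end, arm 3.05 m, giving F × 3.05 counterclockwise.
For rotational equilibrium, F × 3.05 = 575.7, so F = 575.7 / 3.05 = 189 N.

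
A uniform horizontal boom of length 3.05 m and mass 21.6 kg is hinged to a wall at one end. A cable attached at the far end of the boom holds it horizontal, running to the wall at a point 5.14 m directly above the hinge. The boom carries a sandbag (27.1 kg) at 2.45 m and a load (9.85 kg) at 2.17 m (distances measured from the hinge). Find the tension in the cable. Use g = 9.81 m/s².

T ≈ 451 N

Taking torques about the hinge:
Beam weight: 21.6 × 9.81 = 211.9 N down at 1.525 m → arm 1.525 m, τ = 211.9 × 1.525 = 323.1 N·m clockwise.
Sandbag: 27.1 × 9.81 = 265.9 N down at 2.45 m → arm 2.45 m, τ = 265.9 × 2.45 = 651.5 N·m clockwise.
Load: 9.85 × 9.81 = 96.63 N down at 2.17 m → arm 2.17 m, τ = 96.63 × 2.17 = 209.7 N·m clockwise.
Total clockwise load moment = 1184 N·m.
The cable tension T acts at 3.05 m; only its component perpendicular to the boom, T sinθ, produces torque. sinθ = h/√(h²+d²) = 5.14/√(5.14²+3.05²) = 0.86.
Balancing moments: T × 3.05 × 0.86 = 1184, giving T = 1184 / 2.623 = 451 N.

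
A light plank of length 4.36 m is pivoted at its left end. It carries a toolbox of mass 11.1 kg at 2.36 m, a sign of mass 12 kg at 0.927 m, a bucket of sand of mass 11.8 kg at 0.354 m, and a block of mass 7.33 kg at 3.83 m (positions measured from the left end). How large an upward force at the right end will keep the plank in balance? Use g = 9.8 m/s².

About the left end:
Toolbox: 11.1 × 9.8 = 108.8 N down at 2.36 m → arm 2.36 m, τ = 108.8 × 2.36 = 256.8 N·m clockwise.
Sign: 12 × 9.8 = 117.6 N down at 0.927 m → arm 0.927 m, τ = 117.6 × 0.927 = 109 N·m clockwise.
Bucket of sand: 11.8 × 9.8 = 115.6 N down at 0.354 m → arm 0.354 m, τ = 115.6 × 0.354 = 40.92 N·m clockwise.
Block: 7.33 × 9.8 = 71.83 N down at 3.83 m → arm 3.83 m, τ = 71.83 × 3.83 = 275.1 N·m clockwise.
Net moment of the loads = 681.8 N·m clockwise.
The upward force F acts at the right end, arm 4.36 m, giving F × 4.36 counterclockwise.
Balancing moments: F × 4.36 = 681.8, giving F = 681.8 / 4.36 = 156 N.

F ≈ 156 N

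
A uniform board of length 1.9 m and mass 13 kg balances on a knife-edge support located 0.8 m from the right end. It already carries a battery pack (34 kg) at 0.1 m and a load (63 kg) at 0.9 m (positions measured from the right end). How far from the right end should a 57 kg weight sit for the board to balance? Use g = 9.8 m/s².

x ≈ 1.07 m from the right end

Sum moments about the knife-edge support (at 0.8 m from the right end) (the support reaction has zero arm there).
Beam weight: 13 × 9.8 = 127.4 N down at 0.95 m → arm 0.15 m, τ = 127.4 × 0.15 = 19.11 N·m counterclockwise.
Battery pack: 34 × 9.8 = 333.2 N down at 0.1 m → arm 0.7 m, τ = 333.2 × 0.7 = 233.2 N·m clockwise.
Load: 63 × 9.8 = 617.4 N down at 0.9 m → arm 0.1 m, τ = 617.4 × 0.1 = 61.74 N·m counterclockwise.
Net moment of existing loads = 152.3 N·m clockwise.
The weight weighs 57 × 9.8 = 558.6 N and must supply an equal counterclockwise moment, so its lever arm about the knife-edge support is 152.3 / 558.6 = 0.273 m.
That puts it at 0.8 + 0.273 = 1.07 m from the right end.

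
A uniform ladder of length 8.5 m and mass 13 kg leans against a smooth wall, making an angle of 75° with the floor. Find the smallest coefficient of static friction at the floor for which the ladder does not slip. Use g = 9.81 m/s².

μ_min ≈ 0.134

Take moments about the foot of the ladder.
Ladder weight 13×9.81 = 127.5 N acts at 4.25 m along the ladder; its horizontal arm is 4.25·cos75° = 1.1 m → τ = 140.2 N·m clockwise.
Wall normal N acts horizontally at the top; its moment arm is the height L sinθ = 8.5·sin75° = 8.21 m, counterclockwise.
Balancing moments: N × 8.21 = 140.2, giving N = 17.08 N.
ΣFx = 0 ⇒ f = N_wall = 17.08 N. ΣFy = 0 ⇒ N_floor = 127.5 N.
μ_min = f / N_floor = 17.08 / 127.5 = 0.134.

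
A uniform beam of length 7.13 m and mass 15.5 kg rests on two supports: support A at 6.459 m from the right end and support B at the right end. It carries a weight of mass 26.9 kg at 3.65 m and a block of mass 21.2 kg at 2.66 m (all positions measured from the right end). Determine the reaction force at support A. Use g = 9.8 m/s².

R_A ≈ 318 N

Taking torques about support B:
Beam weight: 15.5 × 9.8 = 151.9 N down at 3.565 m → arm 3.565 m, τ = 151.9 × 3.565 = 541.5 N·m counterclockwise.
Weight: 26.9 × 9.8 = 263.6 N down at 3.65 m → arm 3.65 m, τ = 263.6 × 3.65 = 962.1 N·m counterclockwise.
Block: 21.2 × 9.8 = 207.8 N down at 2.66 m → arm 2.66 m, τ = 207.8 × 2.66 = 552.7 N·m counterclockwise.
Net load moment about support B = 2056 N·m counterclockwise.
Reaction R at support A is upward at 6.459 m, arm 6.459 m → moment R × 6.459 clockwise.
For rotational equilibrium, R × 6.459 = 2056, so R = 318 N.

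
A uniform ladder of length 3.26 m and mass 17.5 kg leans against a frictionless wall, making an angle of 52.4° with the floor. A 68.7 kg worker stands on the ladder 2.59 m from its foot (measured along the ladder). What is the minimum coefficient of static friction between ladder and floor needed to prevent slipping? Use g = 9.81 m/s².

μ_min ≈ 0.566

Take moments about the foot of the ladder.
Ladder weight 17.5×9.81 = 171.7 N acts at 1.63 m along the ladder; its horizontal arm is 1.63·cos52.4° = 0.9945 m → τ = 170.8 N·m clockwise.
Worker: 68.7×9.81 = 673.9 N at 2.59 m → arm 1.58 m → τ = 1065 N·m clockwise.
Wall normal N acts horizontally at the top; its moment arm is the height L sinθ = 3.26·sin52.4° = 2.583 m, counterclockwise.
Setting net torque to zero: N × 2.583 = 1236 → N = 478.5 N.
ΣFx = 0 ⇒ f = N_wall = 478.5 N. ΣFy = 0 ⇒ N_floor = 845.6 N.
μ_min = f / N_floor = 478.5 / 845.6 = 0.566.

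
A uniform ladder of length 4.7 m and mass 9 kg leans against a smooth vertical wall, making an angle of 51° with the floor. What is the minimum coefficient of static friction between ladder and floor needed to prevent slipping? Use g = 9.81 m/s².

μ_min ≈ 0.405

Take moments about the foot of the ladder.
Ladder weight 9×9.81 = 88.29 N acts at 2.35 m along the ladder; its horizontal arm is 2.35·cos51° = 1.479 m → τ = 130.6 N·m clockwise.
Wall normal N acts horizontally at the top; its moment arm is the height L sinθ = 4.7·sin51° = 3.653 m, counterclockwise.
For rotational equilibrium, N × 3.653 = 130.6, so N = 35.75 N.
ΣFx = 0 ⇒ f = N_wall = 35.75 N. ΣFy = 0 ⇒ N_floor = 88.29 N.
μ_min = f / N_floor = 35.75 / 88.29 = 0.405.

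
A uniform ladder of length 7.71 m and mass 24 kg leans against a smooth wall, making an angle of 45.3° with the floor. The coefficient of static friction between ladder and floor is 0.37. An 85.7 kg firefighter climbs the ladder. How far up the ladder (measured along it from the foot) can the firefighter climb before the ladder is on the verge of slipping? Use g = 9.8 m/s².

Take moments about the foot of the ladder.
Ladder weight 24×9.8 = 235.2 N acts at 3.855 m along the ladder; its horizontal arm is 3.855·cos45.3° = 2.712 m → τ = 637.9 N·m clockwise.
Firefighter weight 85.7×9.8 = 839.9 N at distance d → arm d·cos45.3° → τ = 839.9·d·0.7034 clockwise.
Wall normal N at the top has arm L sinθ = 5.48 m counterclockwise, so Στ = 0 gives N·5.48 = 637.9 + 590.8·d.
ΣFy = 0 ⇒ N_floor = 1075 N, so the maximum friction is μ_s·N_floor = 0.37×1075 = 397.8 N. ΣFx = 0 ⇒ N_wall = f, so at the slipping point N = 397.8 N.
Substituting: 397.8×5.48 = 637.9 + 590.8·d ⇒ d = (2180 − 637.9) / 590.8 = 2.61 m.

d ≈ 2.61 m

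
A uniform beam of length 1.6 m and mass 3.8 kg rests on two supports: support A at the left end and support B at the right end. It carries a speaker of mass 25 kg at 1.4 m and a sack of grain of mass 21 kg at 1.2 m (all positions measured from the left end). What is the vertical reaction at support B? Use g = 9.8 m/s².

Take moments about support A.
Beam weight: 3.8 × 9.8 = 37.24 N down at 0.8 m → arm 0.8 m, τ = 37.24 × 0.8 = 29.79 N·m clockwise.
Speaker: 25 × 9.8 = 245 N down at 1.4 m → arm 1.4 m, τ = 245 × 1.4 = 343 N·m clockwise.
Sack of grain: 21 × 9.8 = 205.8 N down at 1.2 m → arm 1.2 m, τ = 205.8 × 1.2 = 247 N·m clockwise.
Net load moment about support A = 619.8 N·m clockwise.
Reaction R at support B is upward at 1.6 m, arm 1.6 m → moment R × 1.6 counterclockwise.
Balancing moments: R × 1.6 = 619.8, giving R = 387 N.

R_B ≈ 387 N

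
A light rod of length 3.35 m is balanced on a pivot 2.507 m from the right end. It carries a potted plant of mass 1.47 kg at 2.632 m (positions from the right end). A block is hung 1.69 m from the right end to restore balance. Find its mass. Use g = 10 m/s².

Sum moments about the pivot (at 2.507 m from the right end) (the support reaction has zero arm there).
Potted plant: 1.47 × 10 = 14.7 N down at 2.632 m → arm 0.125 m, τ = 14.7 × 0.125 = 1.837 N·m counterclockwise.
Net moment of known loads = 1.837 N·m counterclockwise.
An unknown mass m at 1.69 m has arm 0.817 m; its moment is m·g·0.817 clockwise.
Στ = 0 ⇒ m × 10 × 0.817 = 1.837 ⇒ m = 1.837 / (10 × 0.817) = 0.225 kg.

m ≈ 0.225 kg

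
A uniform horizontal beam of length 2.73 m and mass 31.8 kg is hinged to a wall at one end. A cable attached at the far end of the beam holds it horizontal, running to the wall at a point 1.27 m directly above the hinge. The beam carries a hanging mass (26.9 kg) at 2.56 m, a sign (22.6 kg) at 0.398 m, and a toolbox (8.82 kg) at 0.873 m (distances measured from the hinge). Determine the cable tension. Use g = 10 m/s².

About the hinge:
Beam weight: 31.8 × 10 = 318 N down at 1.365 m → arm 1.365 m, τ = 318 × 1.365 = 434.1 N·m clockwise.
Hanging mass: 26.9 × 10 = 269 N down at 2.56 m → arm 2.56 m, τ = 269 × 2.56 = 688.6 N·m clockwise.
Sign: 22.6 × 10 = 226 N down at 0.398 m → arm 0.398 m, τ = 226 × 0.398 = 89.95 N·m clockwise.
Toolbox: 8.82 × 10 = 88.2 N down at 0.873 m → arm 0.873 m, τ = 88.2 × 0.873 = 77 N·m clockwise.
Total clockwise load moment = 1290 N·m.
The cable tension T acts at 2.73 m; only its component perpendicular to the beam, T sinθ, produces torque. sinθ = h/√(h²+d²) = 1.27/√(1.27²+2.73²) = 0.4218.
Setting net torque to zero: T × 2.73 × 0.4218 = 1290 → T = 1290 / 1.152 = 1120 N.

T ≈ 1120 N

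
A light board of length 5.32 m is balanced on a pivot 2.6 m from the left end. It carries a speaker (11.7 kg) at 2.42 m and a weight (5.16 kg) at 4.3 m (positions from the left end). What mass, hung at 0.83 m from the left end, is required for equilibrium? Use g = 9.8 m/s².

m ≈ 3.77 kg

Take moments about the pivot (at 2.6 m from the left end).
Speaker: 11.7 × 9.8 = 114.7 N down at 2.42 m → arm 0.18 m, τ = 114.7 × 0.18 = 20.65 N·m counterclockwise.
Weight: 5.16 × 9.8 = 50.57 N down at 4.3 m → arm 1.7 m, τ = 50.57 × 1.7 = 85.97 N·m clockwise.
Net moment of known loads = 65.32 N·m clockwise.
An unknown mass m at 0.83 m has arm 1.77 m; its moment is m·g·1.77 counterclockwise.
Setting net torque to zero: m × 9.8 × 1.77 = 65.32 → m = 65.32 / (9.8 × 1.77) = 3.77 kg.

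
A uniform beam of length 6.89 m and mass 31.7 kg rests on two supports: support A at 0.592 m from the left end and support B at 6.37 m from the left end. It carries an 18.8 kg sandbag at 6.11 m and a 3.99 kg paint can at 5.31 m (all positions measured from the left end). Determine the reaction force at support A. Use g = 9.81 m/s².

Choose support B as the axis so its reaction then has zero moment arm.
Beam weight: 31.7 × 9.81 = 311 N down at 3.445 m → arm 2.925 m, τ = 311 × 2.925 = 909.7 N·m counterclockwise.
Sandbag: 18.8 × 9.81 = 184.4 N down at 6.11 m → arm 0.26 m, τ = 184.4 × 0.26 = 47.94 N·m counterclockwise.
Paint can: 3.99 × 9.81 = 39.14 N down at 5.31 m → arm 1.06 m, τ = 39.14 × 1.06 = 41.49 N·m counterclockwise.
Net load moment about support B = 999.1 N·m counterclockwise.
Reaction R at support A is upward at 0.592 m, arm 5.778 m → moment R × 5.778 clockwise.
Balancing moments: R × 5.778 = 999.1, giving R = 173 N.

R_A ≈ 173 N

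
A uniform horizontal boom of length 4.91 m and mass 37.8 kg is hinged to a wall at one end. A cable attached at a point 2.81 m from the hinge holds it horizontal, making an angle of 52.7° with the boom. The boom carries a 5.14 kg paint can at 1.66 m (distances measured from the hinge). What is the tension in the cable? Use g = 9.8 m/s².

About the hinge:
Beam weight: 37.8 × 9.8 = 370.4 N down at 2.455 m → arm 2.455 m, τ = 370.4 × 2.455 = 909.3 N·m clockwise.
Paint can: 5.14 × 9.8 = 50.37 N down at 1.66 m → arm 1.66 m, τ = 50.37 × 1.66 = 83.61 N·m clockwise.
Total clockwise load moment = 992.9 N·m.
The cable tension T acts at 2.81 m; only its component perpendicular to the boom, T sinθ, produces torque. sin 52.7° = 0.7955.
Στ = 0 ⇒ T × 2.81 × 0.7955 = 992.9 ⇒ T = 992.9 / 2.235 = 444 N.

T ≈ 444 N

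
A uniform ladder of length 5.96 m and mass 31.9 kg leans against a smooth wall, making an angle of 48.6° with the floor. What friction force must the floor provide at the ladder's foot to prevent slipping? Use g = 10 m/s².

f ≈ 141 N

About the foot of the ladder:
Ladder weight 31.9×10 = 319 N acts at 2.98 m along the ladder; its horizontal arm is 2.98·cos48.6° = 1.971 m → τ = 628.7 N·m clockwise.
Wall normal N acts horizontally at the top; its moment arm is the height L sinθ = 5.96·sin48.6° = 4.471 m, counterclockwise.
Στ = 0 ⇒ N × 4.471 = 628.7 ⇒ N = 141 N.
ΣFx = 0: friction at the foot balances the wall's push, so f = N_wall = 141 N.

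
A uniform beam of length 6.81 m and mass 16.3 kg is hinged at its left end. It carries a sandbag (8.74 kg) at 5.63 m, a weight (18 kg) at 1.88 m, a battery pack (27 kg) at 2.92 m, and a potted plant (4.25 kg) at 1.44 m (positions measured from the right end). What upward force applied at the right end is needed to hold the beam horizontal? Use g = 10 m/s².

Choose the left end as the axis so the unknown pivot reaction has zero arm there.
Beam weight: 16.3 × 10 = 163 N down at 3.405 m → arm 3.405 m, τ = 163 × 3.405 = 555 N·m clockwise.
Sandbag: 8.74 × 10 = 87.4 N down at 5.63 m → arm 1.18 m, τ = 87.4 × 1.18 = 103.1 N·m clockwise.
Weight: 18 × 10 = 180 N down at 1.88 m → arm 4.93 m, τ = 180 × 4.93 = 887.4 N·m clockwise.
Battery pack: 27 × 10 = 270 N down at 2.92 m → arm 3.89 m, τ = 270 × 3.89 = 1050 N·m clockwise.
Potted plant: 4.25 × 10 = 42.5 N down at 1.44 m → arm 5.37 m, τ = 42.5 × 5.37 = 228.2 N·m clockwise.
Net moment of the loads = 2824 N·m clockwise.
The upward force F acts at the right end, arm 6.81 m, giving F × 6.81 counterclockwise.
Στ = 0 ⇒ F × 6.81 = 2824 ⇒ F = 2824 / 6.81 = 415 N.

F ≈ 415 N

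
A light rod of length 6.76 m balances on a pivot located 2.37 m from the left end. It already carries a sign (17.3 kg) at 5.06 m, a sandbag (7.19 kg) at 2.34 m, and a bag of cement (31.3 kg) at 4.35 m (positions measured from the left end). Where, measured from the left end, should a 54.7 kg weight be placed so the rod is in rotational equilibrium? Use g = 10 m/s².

x ≈ 0.39 m from the left end

About the pivot (at 2.37 m from the left end):
Sign: 17.3 × 10 = 173 N down at 5.06 m → arm 2.69 m, τ = 173 × 2.69 = 465.4 N·m clockwise.
Sandbag: 7.19 × 10 = 71.9 N down at 2.34 m → arm 0.03 m, τ = 71.9 × 0.03 = 2.157 N·m counterclockwise.
Bag of cement: 31.3 × 10 = 313 N down at 4.35 m → arm 1.98 m, τ = 313 × 1.98 = 619.7 N·m clockwise.
Net moment of existing loads = 1083 N·m clockwise.
The weight weighs 54.7 × 10 = 547 N and must supply an equal counterclockwise moment, so its lever arm about the pivot is 1083 / 547 = 1.98 m.
That puts it at 2.37 − 1.98 = 0.39 m from the left end.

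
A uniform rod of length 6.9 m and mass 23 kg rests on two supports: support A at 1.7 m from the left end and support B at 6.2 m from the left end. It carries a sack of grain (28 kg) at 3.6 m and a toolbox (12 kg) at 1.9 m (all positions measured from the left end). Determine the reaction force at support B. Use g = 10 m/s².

R_B ≈ 213 N

Choose support A as the axis so its reaction then has zero moment arm.
Beam weight: 23 × 10 = 230 N down at 3.45 m → arm 1.75 m, τ = 230 × 1.75 = 402.5 N·m clockwise.
Sack of grain: 28 × 10 = 280 N down at 3.6 m → arm 1.9 m, τ = 280 × 1.9 = 532 N·m clockwise.
Toolbox: 12 × 10 = 120 N down at 1.9 m → arm 0.2 m, τ = 120 × 0.2 = 24 N·m clockwise.
Net load moment about support A = 958.5 N·m clockwise.
Reaction R at support B is upward at 6.2 m, arm 4.5 m → moment R × 4.5 counterclockwise.
Στ = 0 ⇒ R × 4.5 = 958.5 ⇒ R = 213 N.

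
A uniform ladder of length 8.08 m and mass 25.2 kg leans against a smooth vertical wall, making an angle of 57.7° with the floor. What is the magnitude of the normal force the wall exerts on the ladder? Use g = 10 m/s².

N_wall ≈ 79.7 N

Taking torques about the foot of the ladder:
Ladder weight 25.2×10 = 252 N acts at 4.04 m along the ladder; its horizontal arm is 4.04·cos57.7° = 2.159 m → τ = 544.1 N·m clockwise.
Wall normal N acts horizontally at the top; its moment arm is the height L sinθ = 8.08·sin57.7° = 6.83 m, counterclockwise.
Balancing moments: N × 6.83 = 544.1, giving N = 79.7 N.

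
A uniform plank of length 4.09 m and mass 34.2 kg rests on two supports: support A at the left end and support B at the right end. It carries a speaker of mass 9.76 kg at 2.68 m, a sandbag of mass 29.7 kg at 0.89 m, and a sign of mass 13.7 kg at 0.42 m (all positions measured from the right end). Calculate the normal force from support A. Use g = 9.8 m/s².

Taking torques about support B:
Beam weight: 34.2 × 9.8 = 335.2 N down at 2.045 m → arm 2.045 m, τ = 335.2 × 2.045 = 685.5 N·m counterclockwise.
Speaker: 9.76 × 9.8 = 95.65 N down at 2.68 m → arm 2.68 m, τ = 95.65 × 2.68 = 256.3 N·m counterclockwise.
Sandbag: 29.7 × 9.8 = 291.1 N down at 0.89 m → arm 0.89 m, τ = 291.1 × 0.89 = 259.1 N·m counterclockwise.
Sign: 13.7 × 9.8 = 134.3 N down at 0.42 m → arm 0.42 m, τ = 134.3 × 0.42 = 56.41 N·m counterclockwise.
Net load moment about support B = 1257 N·m counterclockwise.
Reaction R at support A is upward at 4.09 m, arm 4.09 m → moment R × 4.09 clockwise.
Balancing moments: R × 4.09 = 1257, giving R = 307 N.

R_A ≈ 307 N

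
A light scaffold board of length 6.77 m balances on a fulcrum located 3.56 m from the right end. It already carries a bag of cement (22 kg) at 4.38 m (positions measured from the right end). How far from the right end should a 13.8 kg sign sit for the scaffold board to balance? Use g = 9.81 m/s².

x ≈ 2.25 m from the right end

Sum moments about the fulcrum (at 3.56 m from the right end) (the support reaction has zero arm there).
Bag of cement: 22 × 9.81 = 215.8 N down at 4.38 m → arm 0.82 m, τ = 215.8 × 0.82 = 177 N·m counterclockwise.
Net moment of existing loads = 177 N·m counterclockwise.
The sign weighs 13.8 × 9.81 = 135.4 N and must supply an equal clockwise moment, so its lever arm about the fulcrum is 177 / 135.4 = 1.31 m.
That puts it at 3.56 − 1.31 = 2.25 m from the right end.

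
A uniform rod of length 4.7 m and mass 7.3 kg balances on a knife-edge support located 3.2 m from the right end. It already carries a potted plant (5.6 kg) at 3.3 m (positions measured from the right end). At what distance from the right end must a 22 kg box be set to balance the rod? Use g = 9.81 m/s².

Sum moments about the knife-edge support (at 3.2 m from the right end) (the support reaction has zero arm there).
Beam weight: 7.3 × 9.81 = 71.61 N down at 2.35 m → arm 0.85 m, τ = 71.61 × 0.85 = 60.87 N·m clockwise.
Potted plant: 5.6 × 9.81 = 54.94 N down at 3.3 m → arm 0.1 m, τ = 54.94 × 0.1 = 5.494 N·m counterclockwise.
Net moment of existing loads = 55.38 N·m clockwise.
The box weighs 22 × 9.81 = 215.8 N and must supply an equal counterclockwise moment, so its lever arm about the knife-edge support is 55.38 / 215.8 = 0.257 m.
That puts it at 3.2 + 0.257 = 3.46 m from the right end.

x ≈ 3.46 m from the right end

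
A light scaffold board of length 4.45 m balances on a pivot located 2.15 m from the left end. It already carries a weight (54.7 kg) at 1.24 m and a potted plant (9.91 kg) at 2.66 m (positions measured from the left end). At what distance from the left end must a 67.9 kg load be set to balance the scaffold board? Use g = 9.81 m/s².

About the pivot (at 2.15 m from the left end):
Weight: 54.7 × 9.81 = 536.6 N down at 1.24 m → arm 0.91 m, τ = 536.6 × 0.91 = 488.3 N·m counterclockwise.
Potted plant: 9.91 × 9.81 = 97.22 N down at 2.66 m → arm 0.51 m, τ = 97.22 × 0.51 = 49.58 N·m clockwise.
Net moment of existing loads = 438.7 N·m counterclockwise.
The load weighs 67.9 × 9.81 = 666.1 N and must supply an equal clockwise moment, so its lever arm about the pivot is 438.7 / 666.1 = 0.659 m.
That puts it at 2.15 + 0.659 = 2.81 m from the left end.

x ≈ 2.81 m from the left end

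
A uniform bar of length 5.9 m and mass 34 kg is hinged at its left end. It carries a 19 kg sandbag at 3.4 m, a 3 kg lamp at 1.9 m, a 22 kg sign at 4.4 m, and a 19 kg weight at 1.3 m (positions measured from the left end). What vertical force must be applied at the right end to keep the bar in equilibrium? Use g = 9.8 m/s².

F ≈ 485 N

Take moments about the left end.
Beam weight: 34 × 9.8 = 333.2 N down at 2.95 m → arm 2.95 m, τ = 333.2 × 2.95 = 982.9 N·m clockwise.
Sandbag: 19 × 9.8 = 186.2 N down at 3.4 m → arm 3.4 m, τ = 186.2 × 3.4 = 633.1 N·m clockwise.
Lamp: 3 × 9.8 = 29.4 N down at 1.9 m → arm 1.9 m, τ = 29.4 × 1.9 = 55.86 N·m clockwise.
Sign: 22 × 9.8 = 215.6 N down at 4.4 m → arm 4.4 m, τ = 215.6 × 4.4 = 948.6 N·m clockwise.
Weight: 19 × 9.8 = 186.2 N down at 1.3 m → arm 1.3 m, τ = 186.2 × 1.3 = 242.1 N·m clockwise.
Net moment of the loads = 2863 N·m clockwise.
The upward force F acts at the right end, arm 5.9 m, giving F × 5.9 counterclockwise.
Balancing moments: F × 5.9 = 2863, giving F = 2863 / 5.9 = 485 N.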